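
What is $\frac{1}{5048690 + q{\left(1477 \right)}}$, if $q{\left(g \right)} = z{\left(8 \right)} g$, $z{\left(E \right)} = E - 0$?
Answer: $\frac{1}{5060506} \approx 1.9761 \cdot 10^{-7}$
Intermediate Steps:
$z{\left(E \right)} = E$ ($z{\left(E \right)} = E + 0 = E$)
$q{\left(g \right)} = 8 g$
$\frac{1}{5048690 + q{\left(1477 \right)}} = \frac{1}{5048690 + 8 \cdot 1477} = \frac{1}{5048690 + 11816} = \frac{1}{5060506}$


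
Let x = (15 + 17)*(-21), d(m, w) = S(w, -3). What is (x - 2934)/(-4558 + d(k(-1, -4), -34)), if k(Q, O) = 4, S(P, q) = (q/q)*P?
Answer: 1803/2296 ≈ 0.78528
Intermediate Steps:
S(P, q) = P (S(P, q) = 1*P = P)
d(m, w) = w
x = -672 (x = 32*(-21) = -672)
(x - 2934)/(-4558 + d(k(-1, -4), -34)) = (-672 - 2934)/(-4558 - 34) = -3606/(-4592) = -3606*(-1/4592) = 1803/2296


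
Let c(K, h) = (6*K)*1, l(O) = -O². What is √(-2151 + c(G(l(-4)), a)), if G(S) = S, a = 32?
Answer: I*√2247 ≈ 47.403*I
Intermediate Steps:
c(K, h) = 6*K
√(-2151 + c(G(l(-4)), a)) = √(-2151 + 6*(-1*(-4)²)) = √(-2151 + 6*(-1*16)) = √(-2151 + 6*(-16)) = √(-2151 - 96) = √(-2247) = I*√2247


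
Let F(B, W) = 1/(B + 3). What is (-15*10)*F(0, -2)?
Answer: -50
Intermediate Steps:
F(B, W) = 1/(3 + B)
(-15*10)*F(0, -2) = (-15*10)/(3 + 0) = -150/3 = -150*⅓ = -50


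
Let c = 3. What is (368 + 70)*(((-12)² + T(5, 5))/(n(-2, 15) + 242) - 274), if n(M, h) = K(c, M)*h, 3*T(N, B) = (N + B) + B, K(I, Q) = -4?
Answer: -10888461/91 ≈ -1.1965e+5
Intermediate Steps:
T(N, B) = N/3 + 2*B/3 (T(N, B) = ((N + B) + B)/3 = ((B + N) + B)/3 = (N + 2*B)/3 = N/3 + 2*B/3)
n(M, h) = -4*h
(368 + 70)*(((-12)² + T(5, 5))/(n(-2, 15) + 242) - 274) = (368 + 70)*(((-12)² + ((⅓)*5 + (⅔)*5))/(-4*15 + 242) - 274) = 438*((144 + (5/3 + 10/3))/(-60 + 242) - 274) = 438*((144 + 5)/182 - 274) = 438*(149*(1/182) - 274) = 438*(149/182 - 274) = 438*(-49719/182) = -10888461/91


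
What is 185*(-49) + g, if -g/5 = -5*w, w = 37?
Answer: -8140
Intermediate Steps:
g = 925 (g = -(-25)*37 = -5*(-185) = 925)
185*(-49) + g = 185*(-49) + 925 = -9065 + 925 = -8140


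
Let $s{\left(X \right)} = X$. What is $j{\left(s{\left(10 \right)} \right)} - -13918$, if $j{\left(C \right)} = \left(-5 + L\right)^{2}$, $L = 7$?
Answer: $13922$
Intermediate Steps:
$j{\left(C \right)} = 4$ ($j{\left(C \right)} = \left(-5 + 7\right)^{2} = 2^{2} = 4$)
$j{\left(s{\left(10 \right)} \right)} - -13918 = 4 - -13918 = 4 + 13918 = 13922$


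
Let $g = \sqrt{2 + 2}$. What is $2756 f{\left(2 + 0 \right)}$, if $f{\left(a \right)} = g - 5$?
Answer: $-8268$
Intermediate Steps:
$g = 2$ ($g = \sqrt{4} = 2$)
$f{\left(a \right)} = -3$ ($f{\left(a \right)} = 2 - 5 = -3$)
$2756 f{\left(2 + 0 \right)} = 2756 \left(-3\right) = -8268$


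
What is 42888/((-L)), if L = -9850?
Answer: 21444/4925 ≈ 4.3541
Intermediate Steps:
42888/((-L)) = 42888/((-1*(-9850))) = 42888/9850 = 42888*(1/9850) = 21444/4925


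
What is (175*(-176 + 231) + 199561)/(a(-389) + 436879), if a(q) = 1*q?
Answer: 104593/218245 ≈ 0.47925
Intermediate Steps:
a(q) = q
(175*(-176 + 231) + 199561)/(a(-389) + 436879) = (175*(-176 + 231) + 199561)/(-389 + 436879) = (175*55 + 199561)/436490 = (9625 + 199561)*(1/436490) = 209186*(1/436490) = 104593/218245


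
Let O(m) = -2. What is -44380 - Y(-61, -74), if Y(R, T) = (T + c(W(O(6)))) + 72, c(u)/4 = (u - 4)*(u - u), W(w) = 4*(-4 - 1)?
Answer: -44378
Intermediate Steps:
W(w) = -20 (W(w) = 4*(-5) = -20)
c(u) = 0 (c(u) = 4*((u - 4)*(u - u)) = 4*((-4 + u)*0) = 4*0 = 0)
Y(R, T) = 72 + T (Y(R, T) = (T + 0) + 72 = T + 72 = 72 + T)
-44380 - Y(-61, -74) = -44380 - (72 - 74) = -44380 - 1*(-2) = -44380 + 2 = -44378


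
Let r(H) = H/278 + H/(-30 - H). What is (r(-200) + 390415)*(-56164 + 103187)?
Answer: 43380888316795/2363 ≈ 1.8358e+10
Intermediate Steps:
r(H) = H/278 + H/(-30 - H) (r(H) = H*(1/278) + H/(-30 - H) = H/278 + H/(-30 - H))
(r(-200) + 390415)*(-56164 + 103187) = ((1/278)*(-200)*(-248 - 200)/(30 - 200) + 390415)*(-56164 + 103187) = ((1/278)*(-200)*(-448)/(-170) + 390415)*47023 = ((1/278)*(-200)*(-1/170)*(-448) + 390415)*47023 = (-4480/2363 + 390415)*47023 = (922546165/2363)*47023 = 43380888316795/2363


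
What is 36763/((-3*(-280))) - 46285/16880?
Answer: 14542001/354480 ≈ 41.023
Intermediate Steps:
36763/((-3*(-280))) - 46285/16880 = 36763/840 - 46285*1/16880 = 36763*(1/840) - 9257/3376 = 36763/840 - 9257/3376 = 14542001/354480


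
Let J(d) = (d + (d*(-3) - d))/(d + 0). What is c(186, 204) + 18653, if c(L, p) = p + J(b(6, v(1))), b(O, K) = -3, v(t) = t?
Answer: 18854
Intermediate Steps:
J(d) = -3 (J(d) = (d + (-3*d - d))/d = (d - 4*d)/d = (-3*d)/d = -3)
c(L, p) = -3 + p (c(L, p) = p - 3 = -3 + p)
c(186, 204) + 18653 = (-3 + 204) + 18653 = 201 + 18653 = 18854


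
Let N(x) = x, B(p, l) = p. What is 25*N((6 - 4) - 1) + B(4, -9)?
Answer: 29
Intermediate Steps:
25*N((6 - 4) - 1) + B(4, -9) = 25*((6 - 4) - 1) + 4 = 25*(2 - 1) + 4 = 25*1 + 4 = 25 + 4 = 29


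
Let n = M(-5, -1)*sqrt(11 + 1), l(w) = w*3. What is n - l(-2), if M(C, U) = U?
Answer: 6 - 2*sqrt(3) ≈ 2.5359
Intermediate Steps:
l(w) = 3*w
n = -2*sqrt(3) (n = -sqrt(11 + 1) = -sqrt(12) = -2*sqrt(3) ≈ -3.4641)
n - l(-2) = -2*sqrt(3) - 3*(-2) = -2*sqrt(3) - 1*(-6) = -2*sqrt(3) + 6 = 6 - 2*sqrt(3)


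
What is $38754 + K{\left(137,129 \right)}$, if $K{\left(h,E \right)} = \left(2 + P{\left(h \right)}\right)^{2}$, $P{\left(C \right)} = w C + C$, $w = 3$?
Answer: $341254$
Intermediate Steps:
$P{\left(C \right)} = 4 C$ ($P{\left(C \right)} = 3 C + C = 4 C$)
$K{\left(h,E \right)} = \left(2 + 4 h\right)^{2}$
$38754 + K{\left(137,129 \right)} = 38754 + 4 \left(1 + 2 \cdot 137\right)^{2} = 38754 + 4 \left(1 + 274\right)^{2} = 38754 + 4 \cdot 275^{2} = 38754 + 4 \cdot 75625 = 38754 + 302500 = 341254$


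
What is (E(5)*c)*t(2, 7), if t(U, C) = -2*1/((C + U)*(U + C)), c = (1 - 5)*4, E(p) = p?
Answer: 160/81 ≈ 1.9753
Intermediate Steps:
c = -16 (c = -4*4 = -16)
t(U, C) = -2/(C + U)²
(E(5)*c)*t(2, 7) = (5*(-16))*(-2/(7 + 2)²) = -(-160)/9² = -(-160)/81 = -80*(-2/81) = 160/81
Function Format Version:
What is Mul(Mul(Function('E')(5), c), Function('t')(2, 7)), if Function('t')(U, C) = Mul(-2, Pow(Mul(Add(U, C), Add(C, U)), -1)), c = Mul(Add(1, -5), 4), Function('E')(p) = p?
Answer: Rational(160, 81) ≈ 1.9753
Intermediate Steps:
c = -16 (c = Mul(-4, 4) = -16)
Function('t')(U, C) = Mul(-2, Pow(Add(C, U), -2)) (Function('t')(U, C) = Mul(-2, Pow(Mul(Add(C, U), Add(C, U)), -1)) = Mul(-2, Pow(Pow(Add(C, U), 2), -1)) = Mul(-2, Pow(Add(C, U), -2)))
Mul(Mul(Function('E')(5), c), Function('t')(2, 7)) = Mul(Mul(5, -16), Mul(-2, Pow(Add(7, 2), -2))) = Mul(-80, Mul(-2, Pow(9, -2))) = Mul(-80, Mul(-2, Rational(1, 81))) = Mul(-80, Rational(-2, 81)) = Rational(160, 81)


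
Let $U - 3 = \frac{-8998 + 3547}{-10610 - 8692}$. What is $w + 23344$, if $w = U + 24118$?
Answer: $\frac{305391627}{6434} \approx 47465.0$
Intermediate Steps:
$U = \frac{21119}{6434}$ ($U = 3 + \frac{-8998 + 3547}{-10610 - 8692} = 3 - \frac{5451}{-19302} = 3 - - \frac{1817}{6434} = 3 + \frac{1817}{6434} = \frac{21119}{6434} \approx 3.2824$)
$w = \frac{155196331}{6434}$ ($w = \frac{21119}{6434} + 24118 = \frac{155196331}{6434} \approx 24121.0$)
$w + 23344 = \frac{155196331}{6434} + 23344 = \frac{305391627}{6434}$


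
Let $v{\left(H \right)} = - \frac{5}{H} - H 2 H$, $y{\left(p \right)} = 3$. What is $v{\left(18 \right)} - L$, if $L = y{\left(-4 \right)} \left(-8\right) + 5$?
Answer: $199$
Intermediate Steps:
$L = -19$ ($L = 3 \left(-8\right) + 5 = -24 + 5 = -19$)
$v{\left(H \right)} = 10 H$ ($v{\left(H \right)} = - \frac{5}{H} \left(- 2 H\right) H = 10 H$)
$v{\left(18 \right)} - L = 10 \cdot 18 - -19 = 180 + 19 = 199$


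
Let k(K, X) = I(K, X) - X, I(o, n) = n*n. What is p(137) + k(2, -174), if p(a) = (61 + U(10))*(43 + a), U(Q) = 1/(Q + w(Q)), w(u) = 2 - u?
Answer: 41520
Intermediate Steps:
U(Q) = ½ (U(Q) = 1/(Q + (2 - Q)) = 1/2 = ½)
I(o, n) = n²
k(K, X) = X² - X
p(a) = 5289/2 + 123*a/2 (p(a) = (61 + ½)*(43 + a) = 123*(43 + a)/2 = 5289/2 + 123*a/2)
p(137) + k(2, -174) = (5289/2 + (123/2)*137) - 174*(-1 - 174) = (5289/2 + 16851/2) - 174*(-175) = 11070 + 30450 = 41520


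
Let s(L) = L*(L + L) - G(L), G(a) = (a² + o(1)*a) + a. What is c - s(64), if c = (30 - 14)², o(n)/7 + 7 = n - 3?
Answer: -7808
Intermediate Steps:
o(n) = -70 + 7*n (o(n) = -49 + 7*(n - 3) = -49 + 7*(-3 + n) = -49 + (-21 + 7*n) = -70 + 7*n)
G(a) = a² - 62*a (G(a) = (a² + (-70 + 7*1)*a) + a = (a² + (-70 + 7)*a) + a = (a² - 63*a) + a = a² - 62*a)
c = 256 (c = 16² = 256)
s(L) = 2*L² - L*(-62 + L) (s(L) = L*(L + L) - L*(-62 + L) = L*(2*L) - L*(-62 + L) = 2*L² - L*(-62 + L))
c - s(64) = 256 - 64*(62 + 64) = 256 - 64*126 = 256 - 1*8064 = 256 - 8064 = -7808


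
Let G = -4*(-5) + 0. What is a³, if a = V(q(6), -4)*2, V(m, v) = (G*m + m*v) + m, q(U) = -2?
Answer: -314432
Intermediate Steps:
G = 20 (G = 20 + 0 = 20)
V(m, v) = 21*m + m*v (V(m, v) = (20*m + m*v) + m = 21*m + m*v)
a = -68 (a = -2*(21 - 4)*2 = -2*17*2 = -34*2 = -68)
a³ = (-68)³ = -314432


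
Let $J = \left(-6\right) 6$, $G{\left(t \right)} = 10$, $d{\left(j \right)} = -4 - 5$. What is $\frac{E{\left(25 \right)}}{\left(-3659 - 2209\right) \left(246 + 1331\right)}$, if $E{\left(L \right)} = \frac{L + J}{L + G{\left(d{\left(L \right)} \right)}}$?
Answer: $\frac{11}{323884260} \approx 3.3963 \cdot 10^{-8}$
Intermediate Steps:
$d{\left(j \right)} = -9$
$J = -36$
$E{\left(L \right)} = \frac{-36 + L}{10 + L}$ ($E{\left(L \right)} = \frac{L - 36}{L + 10} = \frac{-36 + L}{10 + L}$)
$\frac{E{\left(25 \right)}}{\left(-3659 - 2209\right) \left(246 + 1331\right)} = \frac{\frac{1}{10 + 25} \left(-36 + 25\right)}{\left(-3659 - 2209\right) \left(246 + 1331\right)} = \frac{\frac{1}{35} \left(-11\right)}{\left(-5868\right) 1577} = \frac{\frac{1}{35} \left(-11\right)}{-9253836} = \left(- \frac{11}{35}\right) \left(- \frac{1}{9253836}\right) = \frac{11}{323884260}$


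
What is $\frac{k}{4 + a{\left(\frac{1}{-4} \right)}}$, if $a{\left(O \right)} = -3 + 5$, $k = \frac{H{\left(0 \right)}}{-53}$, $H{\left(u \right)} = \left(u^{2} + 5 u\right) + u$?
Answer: $0$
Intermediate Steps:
$H{\left(u \right)} = u^{2} + 6 u$
$k = 0$ ($k = \frac{0 \left(6 + 0\right)}{-53} = - \frac{0 \cdot 6}{53} = \left(- \frac{1}{53}\right) 0 = 0$)
$a{\left(O \right)} = 2$
$\frac{k}{4 + a{\left(\frac{1}{-4} \right)}} = \frac{1}{4 + 2} \cdot 0 = \frac{1}{6} \cdot 0 = 0$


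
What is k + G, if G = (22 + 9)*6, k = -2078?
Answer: -1892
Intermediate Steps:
G = 186 (G = 31*6 = 186)
k + G = -2078 + 186 = -1892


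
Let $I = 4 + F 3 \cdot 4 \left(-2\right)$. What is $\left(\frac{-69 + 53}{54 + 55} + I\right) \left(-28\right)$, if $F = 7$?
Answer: $\frac{500976}{109} \approx 4596.1$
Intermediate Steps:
$I = -164$ ($I = 4 + 7 \cdot 3 \cdot 4 \left(-2\right) = 4 + 7 \cdot 12 \left(-2\right) = 4 + 7 \left(-24\right) = 4 - 168 = -164$)
$\left(\frac{-69 + 53}{54 + 55} + I\right) \left(-28\right) = \left(\frac{-69 + 53}{54 + 55} - 164\right) \left(-28\right) = \left(- \frac{16}{109} - 164\right) \left(-28\right) = \left(- \frac{17892}{109}\right) \left(-28\right) = \frac{500976}{109}$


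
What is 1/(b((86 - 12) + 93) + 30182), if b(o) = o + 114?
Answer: 1/30463 ≈ 3.2827e-5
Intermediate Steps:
b(o) = 114 + o
1/(b((86 - 12) + 93) + 30182) = 1/((114 + ((86 - 12) + 93)) + 30182) = 1/((114 + (74 + 93)) + 30182) = 1/((114 + 167) + 30182) = 1/(281 + 30182) = 1/30463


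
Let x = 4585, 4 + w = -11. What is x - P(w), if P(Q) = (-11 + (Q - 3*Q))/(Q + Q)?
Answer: 137569/30 ≈ 4585.6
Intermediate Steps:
w = -15 (w = -4 - 11 = -15)
P(Q) = (-11 - 2*Q)/(2*Q) (P(Q) = (-11 - 2*Q)/((2*Q)) = (-11 - 2*Q)*(1/(2*Q)) = (-11 - 2*Q)/(2*Q))
x - P(w) = 4585 - (-11/2 - 1*(-15))/(-15) = 4585 - (-1)*(-11/2 + 15)/15 = 4585 - (-1)*19/(15*2) = 4585 - 1*(-19/30) = 4585 + 19/30 = 137569/30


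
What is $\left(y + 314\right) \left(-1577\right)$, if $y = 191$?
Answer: $-796385$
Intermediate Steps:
$\left(y + 314\right) \left(-1577\right) = \left(191 + 314\right) \left(-1577\right) = 505 \left(-1577\right) = -796385$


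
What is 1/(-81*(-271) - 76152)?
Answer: -1/54201 ≈ -1.8450e-5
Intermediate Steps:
1/(-81*(-271) - 76152) = 1/(21951 - 76152) = 1/(-54201) = -1/54201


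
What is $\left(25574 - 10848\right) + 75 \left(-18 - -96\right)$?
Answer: $20576$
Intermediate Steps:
$\left(25574 - 10848\right) + 75 \left(-18 - -96\right) = 14726 + 75 \left(-18 + 96\right) = 14726 + 75 \cdot 78 = 14726 + 5850 = 20576$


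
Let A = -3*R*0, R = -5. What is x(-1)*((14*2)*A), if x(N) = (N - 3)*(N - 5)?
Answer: 0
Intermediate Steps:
x(N) = (-5 + N)*(-3 + N) (x(N) = (-3 + N)*(-5 + N) = (-5 + N)*(-3 + N))
A = 0 (A = -3*(-5)*0 = 15*0 = 0)
x(-1)*((14*2)*A) = (15 + (-1)**2 - 8*(-1))*((14*2)*0) = (15 + 1 + 8)*(28*0) = 24*0 = 0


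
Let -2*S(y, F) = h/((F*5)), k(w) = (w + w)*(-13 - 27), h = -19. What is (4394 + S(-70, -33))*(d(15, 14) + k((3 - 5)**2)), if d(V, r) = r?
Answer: -73950051/55 ≈ -1.3445e+6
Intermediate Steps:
k(w) = -80*w (k(w) = (2*w)*(-40) = -80*w)
S(y, F) = 19/(10*F) (S(y, F) = -(-19)/(2*(F*5)) = -(-19)/(2*(5*F)) = -(-19)*1/(5*F)/2 = -(-19)/(10*F) = 19/(10*F))
(4394 + S(-70, -33))*(d(15, 14) + k((3 - 5)**2)) = (4394 + (19/10)/(-33))*(14 - 80*(3 - 5)**2) = (4394 + (19/10)*(-1/33))*(14 - 80*(-2)**2) = (4394 - 19/330)*(14 - 80*4) = 1450001*(14 - 320)/330 = (1450001/330)*(-306) = -73950051/55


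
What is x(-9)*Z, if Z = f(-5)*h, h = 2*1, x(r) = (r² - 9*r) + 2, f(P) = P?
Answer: -1640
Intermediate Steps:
x(r) = 2 + r² - 9*r
h = 2
Z = -10 (Z = -5*2 = -10)
x(-9)*Z = (2 + (-9)² - 9*(-9))*(-10) = (2 + 81 + 81)*(-10) = 164*(-10) = -1640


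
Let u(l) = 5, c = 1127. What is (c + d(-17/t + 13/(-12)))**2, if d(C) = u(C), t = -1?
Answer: 1281424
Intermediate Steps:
d(C) = 5
(c + d(-17/t + 13/(-12)))**2 = (1127 + 5)**2 = 1132**2 = 1281424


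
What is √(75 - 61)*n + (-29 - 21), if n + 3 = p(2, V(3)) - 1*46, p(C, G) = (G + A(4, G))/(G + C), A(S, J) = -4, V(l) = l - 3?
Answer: -50 - 51*√14 ≈ -240.82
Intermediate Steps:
V(l) = -3 + l
p(C, G) = (-4 + G)/(C + G) (p(C, G) = (G - 4)/(G + C) = (-4 + G)/(C + G))
n = -51 (n = -3 + ((-4 + (-3 + 3))/(2 + (-3 + 3)) - 1*46) = -3 + ((-4 + 0)/(2 + 0) - 46) = -3 + (-4/2 - 46) = -3 + ((½)*(-4) - 46) = -3 + (-2 - 46) = -3 - 48 = -51)
√(75 - 61)*n + (-29 - 21) = √(75 - 61)*(-51) + (-29 - 21) = √14*(-51) - 50 = -51*√14 - 50 = -50 - 51*√14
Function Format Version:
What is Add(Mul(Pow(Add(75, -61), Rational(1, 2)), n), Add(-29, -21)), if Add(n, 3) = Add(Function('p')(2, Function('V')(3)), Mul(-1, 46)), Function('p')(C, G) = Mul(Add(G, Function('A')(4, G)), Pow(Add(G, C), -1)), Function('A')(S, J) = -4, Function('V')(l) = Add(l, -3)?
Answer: Add(-50, Mul(-51, Pow(14, Rational(1, 2)))) ≈ -240.82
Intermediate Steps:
Function('V')(l) = Add(-3, l)
Function('p')(C, G) = Mul(Pow(Add(C, G), -1), Add(-4, G)) (Function('p')(C, G) = Mul(Add(G, -4), Pow(Add(G, C), -1)) = Mul(Add(-4, G), Pow(Add(C, G), -1)) = Mul(Pow(Add(C, G), -1), Add(-4, G)))
n = -51 (n = Add(-3, Add(Mul(Pow(Add(2, Add(-3, 3)), -1), Add(-4, Add(-3, 3))), Mul(-1, 46))) = Add(-3, Add(Mul(Pow(Add(2, 0), -1), Add(-4, 0)), -46)) = Add(-3, Add(Mul(Pow(2, -1), -4), -46)) = Add(-3, Add(Mul(Rational(1, 2), -4), -46)) = Add(-3, Add(-2, -46)) = Add(-3, -48) = -51)
Add(Mul(Pow(Add(75, -61), Rational(1, 2)), n), Add(-29, -21)) = Add(Mul(Pow(Add(75, -61), Rational(1, 2)), -51), Add(-29, -21)) = Add(Mul(Pow(14, Rational(1, 2)), -51), -50) = Add(Mul(-51, Pow(14, Rational(1, 2))), -50) = Add(-50, Mul(-51, Pow(14, Rational(1, 2))))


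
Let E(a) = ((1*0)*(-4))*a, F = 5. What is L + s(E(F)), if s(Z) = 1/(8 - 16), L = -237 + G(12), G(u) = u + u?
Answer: -1705/8 ≈ -213.13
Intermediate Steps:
E(a) = 0 (E(a) = (0*(-4))*a = 0*a = 0)
G(u) = 2*u
L = -213 (L = -237 + 2*12 = -237 + 24 = -213)
s(Z) = -⅛ (s(Z) = 1/(-8) = -⅛)
L + s(E(F)) = -213 - ⅛ = -1705/8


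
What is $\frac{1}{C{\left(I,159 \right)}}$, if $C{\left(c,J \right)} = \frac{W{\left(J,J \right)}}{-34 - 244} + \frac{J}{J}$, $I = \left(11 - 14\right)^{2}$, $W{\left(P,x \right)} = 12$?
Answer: $\frac{139}{133} \approx 1.0451$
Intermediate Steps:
$I = 9$ ($I = \left(-3\right)^{2} = 9$)
$C{\left(c,J \right)} = \frac{133}{139}$ ($C{\left(c,J \right)} = \frac{12}{-34 - 244} + \frac{J}{J} = \frac{12}{-34 - 244} + 1 = \frac{12}{-278} + 1 = 12 \left(- \frac{1}{278}\right) + 1 = - \frac{6}{139} + 1 = \frac{133}{139}$)
$\frac{1}{C{\left(I,159 \right)}} = \frac{1}{\frac{133}{139}} = \frac{139}{133}$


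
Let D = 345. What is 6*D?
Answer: 2070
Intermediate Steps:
6*D = 6*345 = 2070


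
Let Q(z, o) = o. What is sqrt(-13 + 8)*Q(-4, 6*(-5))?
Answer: -30*I*sqrt(5) ≈ -67.082*I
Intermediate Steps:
sqrt(-13 + 8)*Q(-4, 6*(-5)) = sqrt(-13 + 8)*(6*(-5)) = sqrt(-5)*(-30) = (I*sqrt(5))*(-30) = -30*I*sqrt(5)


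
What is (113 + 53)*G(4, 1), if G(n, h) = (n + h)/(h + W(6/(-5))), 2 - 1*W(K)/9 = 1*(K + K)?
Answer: 4150/203 ≈ 20.443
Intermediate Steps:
W(K) = 18 - 18*K (W(K) = 18 - 9*(K + K) = 18 - 9*2*K = 18 - 18*K)
G(n, h) = (h + n)/(198/5 + h) (G(n, h) = (n + h)/(h + (18 - 108/(-5))) = (h + n)/(h + (18 - 108*(-1)/5)) = (h + n)/(h + (18 - 18*(-6/5))) = (h + n)/(h + (18 + 108/5)) = (h + n)/(h + 198/5) = (h + n)/(198/5 + h))
(113 + 53)*G(4, 1) = (113 + 53)*(5*(1 + 4)/(198 + 5*1)) = 166*(5*5/(198 + 5)) = 166*(5*5/203) = 166*(5*(1/203)*5) = 166*(25/203) = 4150/203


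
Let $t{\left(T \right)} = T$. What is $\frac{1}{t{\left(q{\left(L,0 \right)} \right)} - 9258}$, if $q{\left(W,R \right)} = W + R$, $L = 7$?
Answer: $- \frac{1}{9251} \approx -0.0001081$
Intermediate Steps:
$q{\left(W,R \right)} = R + W$
$\frac{1}{t{\left(q{\left(L,0 \right)} \right)} - 9258} = \frac{1}{\left(0 + 7\right) - 9258} = \frac{1}{7 - 9258} = \frac{1}{-9251} = - \frac{1}{9251}$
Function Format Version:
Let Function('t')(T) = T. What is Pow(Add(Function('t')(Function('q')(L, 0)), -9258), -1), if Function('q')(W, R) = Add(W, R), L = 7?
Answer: Rational(-1, 9251) ≈ -0.00010810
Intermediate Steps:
Function('q')(W, R) = Add(R, W)
Pow(Add(Function('t')(Function('q')(L, 0)), -9258), -1) = Pow(Add(Add(0, 7), -9258), -1) = Pow(Add(7, -9258), -1) = Pow(-9251, -1) = Rational(-1, 9251)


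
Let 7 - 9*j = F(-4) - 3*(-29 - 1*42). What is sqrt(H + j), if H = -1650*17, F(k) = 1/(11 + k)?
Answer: I*sqrt(12380151)/21 ≈ 167.55*I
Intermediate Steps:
H = -28050
j = -481/21 (j = 7/9 - (1/(11 - 4) - 3*(-29 - 1*42))/9 = 7/9 - (1/7 - 3*(-29 - 42))/9 = 7/9 - (1/7 - 3*(-71))/9 = 7/9 - (1/7 + 213)/9 = 7/9 - 1/9*1492/7 = 7/9 - 1492/63 = -481/21 ≈ -22.905)
sqrt(H + j) = sqrt(-28050 - 481/21) = sqrt(-589531/21) = I*sqrt(12380151)/21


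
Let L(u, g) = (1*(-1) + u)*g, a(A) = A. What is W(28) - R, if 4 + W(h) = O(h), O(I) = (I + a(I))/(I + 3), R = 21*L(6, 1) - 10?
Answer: -3013/31 ≈ -97.194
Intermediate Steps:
L(u, g) = g*(-1 + u) (L(u, g) = (-1 + u)*g = g*(-1 + u))
R = 95 (R = 21*(1*(-1 + 6)) - 10 = 21*(1*5) - 10 = 21*5 - 10 = 105 - 10 = 95)
O(I) = 2*I/(3 + I) (O(I) = (I + I)/(I + 3) = (2*I)/(3 + I) = 2*I/(3 + I))
W(h) = -4 + 2*h/(3 + h)
W(28) - R = 2*(-6 - 1*28)/(3 + 28) - 1*95 = 2*(-6 - 28)/31 - 95 = 2*(1/31)*(-34) - 95 = -68/31 - 95 = -3013/31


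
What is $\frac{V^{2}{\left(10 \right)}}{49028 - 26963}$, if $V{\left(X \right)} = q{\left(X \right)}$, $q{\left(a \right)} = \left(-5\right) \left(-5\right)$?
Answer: $\frac{125}{4413} \approx 0.028325$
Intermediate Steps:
$q{\left(a \right)} = 25$
$V{\left(X \right)} = 25$
$\frac{V^{2}{\left(10 \right)}}{49028 - 26963} = \frac{25^{2}}{49028 - 26963} = \frac{625}{22065} = 625 \cdot \frac{1}{22065} = \frac{125}{4413}$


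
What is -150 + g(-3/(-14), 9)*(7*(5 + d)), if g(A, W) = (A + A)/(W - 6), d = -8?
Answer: -153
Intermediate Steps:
g(A, W) = 2*A/(-6 + W) (g(A, W) = (2*A)/(-6 + W) = 2*A/(-6 + W))
-150 + g(-3/(-14), 9)*(7*(5 + d)) = -150 + (2*(-3/(-14))/(-6 + 9))*(7*(5 - 8)) = -150 + (2*(-3*(-1/14))/3)*(7*(-3)) = -150 + (2*(3/14)*(⅓))*(-21) = -150 + (⅐)*(-21) = -150 - 3 = -153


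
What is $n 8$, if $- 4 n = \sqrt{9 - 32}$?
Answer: $- 2 i \sqrt{23} \approx - 9.5917 i$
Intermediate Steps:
$n = - \frac{i \sqrt{23}}{4}$ ($n = - \frac{\sqrt{9 - 32}}{4} = - \frac{\sqrt{-23}}{4} = - \frac{i \sqrt{23}}{4} \approx - 1.199 i$)
$n 8 = - \frac{i \sqrt{23}}{4} \cdot 8 = - 2 i \sqrt{23}$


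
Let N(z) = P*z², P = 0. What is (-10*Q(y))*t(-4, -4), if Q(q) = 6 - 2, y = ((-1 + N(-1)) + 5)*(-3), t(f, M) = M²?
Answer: -640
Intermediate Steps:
N(z) = 0 (N(z) = 0*z² = 0)
y = -12 (y = ((-1 + 0) + 5)*(-3) = (-1 + 5)*(-3) = 4*(-3) = -12)
Q(q) = 4
(-10*Q(y))*t(-4, -4) = -10*4*(-4)² = -40*16 = -640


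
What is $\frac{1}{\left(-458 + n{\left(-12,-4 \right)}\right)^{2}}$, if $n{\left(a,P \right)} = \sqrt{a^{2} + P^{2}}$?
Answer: $\frac{52481}{10983459204} + \frac{229 \sqrt{10}}{2745864801} \approx 5.0419 \cdot 10^{-6}$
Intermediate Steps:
$n{\left(a,P \right)} = \sqrt{P^{2} + a^{2}}$
$\frac{1}{\left(-458 + n{\left(-12,-4 \right)}\right)^{2}} = \frac{1}{\left(-458 + \sqrt{\left(-4\right)^{2} + \left(-12\right)^{2}}\right)^{2}} = \frac{1}{\left(-458 + \sqrt{16 + 144}\right)^{2}} = \frac{1}{\left(-458 + \sqrt{160}\right)^{2}} = \frac{1}{\left(-458 + 4 \sqrt{10}\right)^{2}}$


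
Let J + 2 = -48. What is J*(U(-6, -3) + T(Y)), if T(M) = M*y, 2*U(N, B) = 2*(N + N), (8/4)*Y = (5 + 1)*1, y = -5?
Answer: 1350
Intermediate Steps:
Y = 3 (Y = ((5 + 1)*1)/2 = (6*1)/2 = (1/2)*6 = 3)
J = -50 (J = -2 - 48 = -50)
U(N, B) = 2*N (U(N, B) = (2*(N + N))/2 = (2*(2*N))/2 = (4*N)/2 = 2*N)
T(M) = -5*M (T(M) = M*(-5) = -5*M)
J*(U(-6, -3) + T(Y)) = -50*(2*(-6) - 5*3) = -50*(-12 - 15) = -50*(-27) = 1350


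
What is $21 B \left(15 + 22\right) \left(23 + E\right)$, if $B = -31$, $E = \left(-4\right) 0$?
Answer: $-554001$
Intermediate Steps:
$E = 0$
$21 B \left(15 + 22\right) \left(23 + E\right) = 21 \left(-31\right) \left(15 + 22\right) \left(23 + 0\right) = - 651 \cdot 37 \cdot 23 = \left(-651\right) 851 = -554001$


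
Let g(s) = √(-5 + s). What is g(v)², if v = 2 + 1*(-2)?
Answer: -5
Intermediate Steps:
v = 0 (v = 2 - 2 = 0)
g(v)² = (√(-5 + 0))² = (√(-5))² = (I*√5)² = -5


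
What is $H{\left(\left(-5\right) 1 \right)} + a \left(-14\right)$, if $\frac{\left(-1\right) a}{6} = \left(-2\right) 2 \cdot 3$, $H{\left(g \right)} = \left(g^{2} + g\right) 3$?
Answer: $-948$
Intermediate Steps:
$H{\left(g \right)} = 3 g + 3 g^{2}$ ($H{\left(g \right)} = \left(g + g^{2}\right) 3 = 3 g + 3 g^{2}$)
$a = 72$ ($a = - 6 \left(-2\right) 2 \cdot 3 = - 6 \left(\left(-4\right) 3\right) = \left(-6\right) \left(-12\right) = 72$)
$H{\left(\left(-5\right) 1 \right)} + a \left(-14\right) = 3 \left(\left(-5\right) 1\right) \left(1 - 5\right) + 72 \left(-14\right) = 3 \left(-5\right) \left(1 - 5\right) - 1008 = 3 \left(-5\right) \left(-4\right) - 1008 = 60 - 1008 = -948$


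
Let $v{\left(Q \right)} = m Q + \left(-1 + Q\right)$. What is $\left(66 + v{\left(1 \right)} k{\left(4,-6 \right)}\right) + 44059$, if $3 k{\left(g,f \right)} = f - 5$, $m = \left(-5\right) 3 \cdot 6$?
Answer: $44455$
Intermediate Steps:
$m = -90$ ($m = \left(-15\right) 6 = -90$)
$v{\left(Q \right)} = -1 - 89 Q$ ($v{\left(Q \right)} = - 90 Q + \left(-1 + Q\right) = -1 - 89 Q$)
$k{\left(g,f \right)} = - \frac{5}{3} + \frac{f}{3}$ ($k{\left(g,f \right)} = \frac{f - 5}{3} = \frac{-5 + f}{3} = - \frac{5}{3} + \frac{f}{3}$)
$\left(66 + v{\left(1 \right)} k{\left(4,-6 \right)}\right) + 44059 = \left(66 + \left(-1 - 89\right) \left(- \frac{5}{3} + \frac{1}{3} \left(-6\right)\right)\right) + 44059 = \left(66 + \left(-1 - 89\right) \left(- \frac{5}{3} - 2\right)\right) + 44059 = \left(66 - -330\right) + 44059 = \left(66 + 330\right) + 44059 = 396 + 44059 = 44455$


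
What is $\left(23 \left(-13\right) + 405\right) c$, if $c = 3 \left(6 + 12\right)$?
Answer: $5724$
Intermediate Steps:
$c = 54$ ($c = 3 \cdot 18 = 54$)
$\left(23 \left(-13\right) + 405\right) c = \left(23 \left(-13\right) + 405\right) 54 = \left(-299 + 405\right) 54 = 106 \cdot 54 = 5724$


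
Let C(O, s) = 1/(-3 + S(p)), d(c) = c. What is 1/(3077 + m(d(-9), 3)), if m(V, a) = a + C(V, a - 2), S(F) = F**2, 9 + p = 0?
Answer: 78/240241 ≈ 0.00032467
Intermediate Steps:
p = -9 (p = -9 + 0 = -9)
C(O, s) = 1/78 (C(O, s) = 1/(-3 + (-9)**2) = 1/(-3 + 81) = 1/78)
m(V, a) = 1/78 + a (m(V, a) = a + 1/78 = 1/78 + a)
1/(3077 + m(d(-9), 3)) = 1/(3077 + (1/78 + 3)) = 1/(3077 + 235/78) = 1/(240241/78) = 78/240241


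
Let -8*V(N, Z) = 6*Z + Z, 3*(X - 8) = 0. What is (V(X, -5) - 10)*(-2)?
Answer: 45/4 ≈ 11.250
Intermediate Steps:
X = 8 (X = 8 + (⅓)*0 = 8 + 0 = 8)
V(N, Z) = -7*Z/8 (V(N, Z) = -(6*Z + Z)/8 = -7*Z/8)
(V(X, -5) - 10)*(-2) = (-7/8*(-5) - 10)*(-2) = (35/8 - 10)*(-2) = -45/8*(-2) = 45/4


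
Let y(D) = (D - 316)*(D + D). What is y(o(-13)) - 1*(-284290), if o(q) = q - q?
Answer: 284290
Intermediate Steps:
o(q) = 0
y(D) = 2*D*(-316 + D) (y(D) = (-316 + D)*(2*D) = 2*D*(-316 + D))
y(o(-13)) - 1*(-284290) = 2*0*(-316 + 0) - 1*(-284290) = 2*0*(-316) + 284290 = 0 + 284290 = 284290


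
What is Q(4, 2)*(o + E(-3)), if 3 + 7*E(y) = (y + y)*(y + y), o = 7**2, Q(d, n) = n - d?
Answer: -752/7 ≈ -107.43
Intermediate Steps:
o = 49
E(y) = -3/7 + 4*y**2/7 (E(y) = -3/7 + ((y + y)*(y + y))/7 = -3/7 + ((2*y)*(2*y))/7 = -3/7 + (4*y**2)/7 = -3/7 + 4*y**2/7)
Q(4, 2)*(o + E(-3)) = (2 - 1*4)*(49 + (-3/7 + (4/7)*(-3)**2)) = (2 - 4)*(49 + (-3/7 + (4/7)*9)) = -2*(49 + (-3/7 + 36/7)) = -2*(49 + 33/7) = -2*376/7 = -752/7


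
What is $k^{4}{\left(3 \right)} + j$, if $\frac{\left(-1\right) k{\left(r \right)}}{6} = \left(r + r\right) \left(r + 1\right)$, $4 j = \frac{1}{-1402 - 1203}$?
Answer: $\frac{4480409272319}{10420} \approx 4.2998 \cdot 10^{8}$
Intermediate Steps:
$j = - \frac{1}{10420}$ ($j = \frac{1}{4 \left(-1402 - 1203\right)} = \frac{1}{4 \left(-2605\right)} = \frac{1}{4} \left(- \frac{1}{2605}\right) = - \frac{1}{10420} \approx -9.5969 \cdot 10^{-5}$)
$k{\left(r \right)} = - 12 r \left(1 + r\right)$ ($k{\left(r \right)} = - 6 \left(r + r\right) \left(r + 1\right) = - 6 \cdot 2 r \left(1 + r\right) = - 12 r \left(1 + r\right)$)
$k^{4}{\left(3 \right)} + j = \left(\left(-12\right) 3 \left(1 + 3\right)\right)^{4} - \frac{1}{10420} = \left(\left(-12\right) 3 \cdot 4\right)^{4} - \frac{1}{10420} = \left(-144\right)^{4} - \frac{1}{10420} = 429981696 - \frac{1}{10420} = \frac{4480409272319}{10420}$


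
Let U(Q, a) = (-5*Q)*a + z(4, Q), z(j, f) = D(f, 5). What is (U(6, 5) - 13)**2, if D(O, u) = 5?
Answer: 24964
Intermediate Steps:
z(j, f) = 5
U(Q, a) = 5 - 5*Q*a (U(Q, a) = (-5*Q)*a + 5 = -5*Q*a + 5 = 5 - 5*Q*a)
(U(6, 5) - 13)**2 = ((5 - 5*6*5) - 13)**2 = ((5 - 150) - 13)**2 = (-145 - 13)**2 = (-158)**2 = 24964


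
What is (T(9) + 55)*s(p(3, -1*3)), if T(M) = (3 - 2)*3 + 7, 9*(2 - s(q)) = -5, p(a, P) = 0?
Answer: 1495/9 ≈ 166.11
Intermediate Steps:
s(q) = 23/9 (s(q) = 2 - ⅑*(-5) = 2 + 5/9 = 23/9)
T(M) = 10 (T(M) = 1*3 + 7 = 3 + 7 = 10)
(T(9) + 55)*s(p(3, -1*3)) = (10 + 55)*(23/9) = 65*(23/9) = 1495/9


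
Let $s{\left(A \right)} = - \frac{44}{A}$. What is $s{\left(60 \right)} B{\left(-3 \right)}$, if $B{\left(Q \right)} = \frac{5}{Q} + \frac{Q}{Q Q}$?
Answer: $\frac{22}{15} \approx 1.4667$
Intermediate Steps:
$B{\left(Q \right)} = \frac{6}{Q}$ ($B{\left(Q \right)} = \frac{5}{Q} + \frac{Q}{Q^{2}} = \frac{5}{Q} + \frac{1}{Q} = \frac{6}{Q}$)
$s{\left(60 \right)} B{\left(-3 \right)} = - \frac{44}{60} \frac{6}{-3} = \left(-44\right) \frac{1}{60} \cdot 6 \left(- \frac{1}{3}\right) = \left(- \frac{11}{15}\right) \left(-2\right) = \frac{22}{15}$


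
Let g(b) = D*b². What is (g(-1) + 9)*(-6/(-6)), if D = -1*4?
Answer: 5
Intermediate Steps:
D = -4
g(b) = -4*b²
(g(-1) + 9)*(-6/(-6)) = (-4*(-1)² + 9)*(-6/(-6)) = (-4*1 + 9)*(-6*(-⅙)) = (-4 + 9)*1 = 5*1 = 5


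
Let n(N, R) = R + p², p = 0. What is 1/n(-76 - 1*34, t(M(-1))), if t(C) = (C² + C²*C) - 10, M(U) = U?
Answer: -⅒ ≈ -0.10000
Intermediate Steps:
t(C) = -10 + C² + C³ (t(C) = (C² + C³) - 10 = -10 + C² + C³)
n(N, R) = R (n(N, R) = R + 0² = R + 0 = R)
1/n(-76 - 1*34, t(M(-1))) = 1/(-10 + (-1)² + (-1)³) = 1/(-10 + 1 - 1) = 1/(-10) = -⅒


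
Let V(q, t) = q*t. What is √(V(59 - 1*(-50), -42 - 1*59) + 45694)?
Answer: √34685 ≈ 186.24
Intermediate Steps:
√(V(59 - 1*(-50), -42 - 1*59) + 45694) = √((59 - 1*(-50))*(-42 - 1*59) + 45694) = √((59 + 50)*(-42 - 59) + 45694) = √(109*(-101) + 45694) = √(-11009 + 45694) = √34685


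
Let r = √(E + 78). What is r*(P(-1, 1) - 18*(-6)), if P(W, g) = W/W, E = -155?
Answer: 109*I*√77 ≈ 956.47*I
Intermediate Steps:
P(W, g) = 1
r = I*√77 (r = √(-155 + 78) = √(-77) = I*√77 ≈ 8.775*I)
r*(P(-1, 1) - 18*(-6)) = (I*√77)*(1 - 18*(-6)) = (I*√77)*(1 + 108) = (I*√77)*109 = 109*I*√77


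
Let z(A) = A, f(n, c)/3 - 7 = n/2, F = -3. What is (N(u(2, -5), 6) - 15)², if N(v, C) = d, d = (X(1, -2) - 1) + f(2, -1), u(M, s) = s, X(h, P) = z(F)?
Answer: 25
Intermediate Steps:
f(n, c) = 21 + 3*n/2 (f(n, c) = 21 + 3*(n/2) = 21 + 3*n/2)
X(h, P) = -3
d = 20 (d = (-3 - 1) + (21 + (3/2)*2) = -4 + (21 + 3) = -4 + 24 = 20)
N(v, C) = 20
(N(u(2, -5), 6) - 15)² = (20 - 15)² = 5² = 25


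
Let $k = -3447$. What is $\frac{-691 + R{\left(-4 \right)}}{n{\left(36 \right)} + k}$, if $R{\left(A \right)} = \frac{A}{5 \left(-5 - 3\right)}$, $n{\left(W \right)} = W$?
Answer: $\frac{2303}{11370} \approx 0.20255$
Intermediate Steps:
$R{\left(A \right)} = - \frac{A}{40}$ ($R{\left(A \right)} = \frac{A}{5 \left(-8\right)} = \frac{A}{-40} = A \left(- \frac{1}{40}\right) = - \frac{A}{40}$)
$\frac{-691 + R{\left(-4 \right)}}{n{\left(36 \right)} + k} = \frac{-691 - - \frac{1}{10}}{36 - 3447} = \frac{-691 + \frac{1}{10}}{-3411} = \left(- \frac{6909}{10}\right) \left(- \frac{1}{3411}\right) = \frac{2303}{11370}$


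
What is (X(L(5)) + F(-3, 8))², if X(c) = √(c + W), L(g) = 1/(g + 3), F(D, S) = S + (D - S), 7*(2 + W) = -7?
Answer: (12 - I*√46)²/16 ≈ 6.125 - 10.173*I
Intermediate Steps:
W = -3 (W = -2 + (⅐)*(-7) = -2 - 1 = -3)
F(D, S) = D
L(g) = 1/(3 + g)
X(c) = √(-3 + c) (X(c) = √(c - 3) = √(-3 + c))
(X(L(5)) + F(-3, 8))² = (√(-3 + 1/(3 + 5)) - 3)² = (√(-3 + 1/8) - 3)² = (√(-3 + ⅛) - 3)² = (√(-23/8) - 3)² = (I*√46/4 - 3)² = (-3 + I*√46/4)²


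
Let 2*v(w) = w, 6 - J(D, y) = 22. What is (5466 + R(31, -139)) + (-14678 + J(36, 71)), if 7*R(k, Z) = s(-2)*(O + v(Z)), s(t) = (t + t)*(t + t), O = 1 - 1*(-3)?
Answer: -65644/7 ≈ -9377.7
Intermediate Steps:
J(D, y) = -16 (J(D, y) = 6 - 1*22 = 6 - 22 = -16)
v(w) = w/2
O = 4 (O = 1 + 3 = 4)
s(t) = 4*t² (s(t) = (2*t)*(2*t) = 4*t²)
R(k, Z) = 64/7 + 8*Z/7 (R(k, Z) = ((4*(-2)²)*(4 + Z/2))/7 = ((4*4)*(4 + Z/2))/7 = (16*(4 + Z/2))/7 = (64 + 8*Z)/7 = 64/7 + 8*Z/7)
(5466 + R(31, -139)) + (-14678 + J(36, 71)) = (5466 + (64/7 + (8/7)*(-139))) + (-14678 - 16) = (5466 + (64/7 - 1112/7)) - 14694 = (5466 - 1048/7) - 14694 = 37214/7 - 14694 = -65644/7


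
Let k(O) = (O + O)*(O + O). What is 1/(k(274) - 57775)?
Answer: 1/242529 ≈ 4.1232e-6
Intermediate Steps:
k(O) = 4*O² (k(O) = (2*O)*(2*O) = 4*O²)
1/(k(274) - 57775) = 1/(4*274² - 57775) = 1/(4*75076 - 57775) = 1/(300304 - 57775) = 1/242529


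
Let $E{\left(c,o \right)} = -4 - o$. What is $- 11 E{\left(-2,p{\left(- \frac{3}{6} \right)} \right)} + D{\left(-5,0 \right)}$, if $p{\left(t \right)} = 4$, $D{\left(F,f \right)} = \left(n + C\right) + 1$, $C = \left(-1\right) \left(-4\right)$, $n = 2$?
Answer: $95$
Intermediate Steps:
$C = 4$
$D{\left(F,f \right)} = 7$ ($D{\left(F,f \right)} = \left(2 + 4\right) + 1 = 6 + 1 = 7$)
$- 11 E{\left(-2,p{\left(- \frac{3}{6} \right)} \right)} + D{\left(-5,0 \right)} = - 11 \left(-4 - 4\right) + 7 = \left(-11\right) \left(-8\right) + 7 = 88 + 7 = 95$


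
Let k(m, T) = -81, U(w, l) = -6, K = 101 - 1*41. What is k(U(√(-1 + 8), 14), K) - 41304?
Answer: -41385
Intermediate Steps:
K = 60 (K = 101 - 41 = 60)
k(U(√(-1 + 8), 14), K) - 41304 = -81 - 41304 = -41385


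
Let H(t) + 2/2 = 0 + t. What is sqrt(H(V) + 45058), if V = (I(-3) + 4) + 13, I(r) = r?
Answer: sqrt(45071) ≈ 212.30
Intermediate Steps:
V = 14 (V = (-3 + 4) + 13 = 1 + 13 = 14)
H(t) = -1 + t (H(t) = -1 + (0 + t) = -1 + t)
sqrt(H(V) + 45058) = sqrt((-1 + 14) + 45058) = sqrt(13 + 45058) = sqrt(45071)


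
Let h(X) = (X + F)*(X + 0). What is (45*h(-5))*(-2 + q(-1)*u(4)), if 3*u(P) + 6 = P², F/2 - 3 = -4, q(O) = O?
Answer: -8400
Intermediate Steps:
F = -2 (F = 6 + 2*(-4) = 6 - 8 = -2)
u(P) = -2 + P²/3
h(X) = X*(-2 + X) (h(X) = (X - 2)*(X + 0) = (-2 + X)*X = X*(-2 + X))
(45*h(-5))*(-2 + q(-1)*u(4)) = (45*(-5*(-2 - 5)))*(-2 - (-2 + (⅓)*4²)) = (45*(-5*(-7)))*(-2 - (-2 + (⅓)*16)) = (45*35)*(-2 - (-2 + 16/3)) = 1575*(-2 - 1*10/3) = 1575*(-2 - 10/3) = 1575*(-16/3) = -8400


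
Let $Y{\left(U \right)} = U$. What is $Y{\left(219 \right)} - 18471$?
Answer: $-18252$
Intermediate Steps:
$Y{\left(219 \right)} - 18471 = 219 - 18471 = -18252$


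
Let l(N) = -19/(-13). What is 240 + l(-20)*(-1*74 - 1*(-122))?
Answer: 4032/13 ≈ 310.15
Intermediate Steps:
l(N) = 19/13 (l(N) = -19*(-1/13) = 19/13)
240 + l(-20)*(-1*74 - 1*(-122)) = 240 + 19*(-1*74 - 1*(-122))/13 = 240 + 19*(-74 + 122)/13 = 240 + (19/13)*48 = 240 + 912/13 = 4032/13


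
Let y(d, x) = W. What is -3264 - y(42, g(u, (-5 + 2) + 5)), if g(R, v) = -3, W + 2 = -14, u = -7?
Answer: -3248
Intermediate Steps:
W = -16 (W = -2 - 14 = -16)
y(d, x) = -16
-3264 - y(42, g(u, (-5 + 2) + 5)) = -3264 - 1*(-16) = -3264 + 16 = -3248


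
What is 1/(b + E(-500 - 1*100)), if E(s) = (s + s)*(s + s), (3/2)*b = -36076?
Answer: 3/4247848 ≈ 7.0624e-7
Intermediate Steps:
b = -72152/3 (b = (⅔)*(-36076) = -72152/3 ≈ -24051.)
E(s) = 4*s² (E(s) = (2*s)*(2*s) = 4*s²)
1/(b + E(-500 - 1*100)) = 1/(-72152/3 + 4*(-500 - 1*100)²) = 1/(-72152/3 + 4*(-500 - 100)²) = 1/(-72152/3 + 4*(-600)²) = 1/(-72152/3 + 4*360000) = 1/(-72152/3 + 1440000) = 1/(4247848/3) = 3/4247848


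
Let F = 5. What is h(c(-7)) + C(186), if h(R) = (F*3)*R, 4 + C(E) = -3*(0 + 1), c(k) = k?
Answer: -112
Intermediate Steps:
C(E) = -7 (C(E) = -4 - 3*(0 + 1) = -4 - 3*1 = -4 - 3 = -7)
h(R) = 15*R (h(R) = (5*3)*R = 15*R)
h(c(-7)) + C(186) = 15*(-7) - 7 = -105 - 7 = -112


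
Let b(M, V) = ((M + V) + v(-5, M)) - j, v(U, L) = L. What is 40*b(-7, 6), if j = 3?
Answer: -440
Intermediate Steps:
b(M, V) = -3 + V + 2*M (b(M, V) = ((M + V) + M) - 1*3 = (V + 2*M) - 3 = -3 + V + 2*M)
40*b(-7, 6) = 40*(-3 + 6 + 2*(-7)) = 40*(-3 + 6 - 14) = 40*(-11) = -440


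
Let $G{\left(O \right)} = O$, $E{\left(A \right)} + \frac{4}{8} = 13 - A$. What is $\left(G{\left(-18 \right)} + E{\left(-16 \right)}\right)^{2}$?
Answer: $\frac{441}{4} \approx 110.25$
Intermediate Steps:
$E{\left(A \right)} = \frac{25}{2} - A$ ($E{\left(A \right)} = - \frac{1}{2} - \left(-13 + A\right) = \frac{25}{2} - A$)
$\left(G{\left(-18 \right)} + E{\left(-16 \right)}\right)^{2} = \left(-18 + \left(\frac{25}{2} - -16\right)\right)^{2} = \left(-18 + \left(\frac{25}{2} + 16\right)\right)^{2} = \left(-18 + \frac{57}{2}\right)^{2} = \left(\frac{21}{2}\right)^{2} = \frac{441}{4}$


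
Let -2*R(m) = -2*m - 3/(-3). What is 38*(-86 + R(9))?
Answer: -2945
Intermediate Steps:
R(m) = -½ + m (R(m) = -(-2*m - 3/(-3))/2 = -(-2*m - 3*(-⅓))/2 = -(-2*m + 1)/2 = -(1 - 2*m)/2 = -½ + m)
38*(-86 + R(9)) = 38*(-86 + (-½ + 9)) = 38*(-86 + 17/2) = 38*(-155/2) = -2945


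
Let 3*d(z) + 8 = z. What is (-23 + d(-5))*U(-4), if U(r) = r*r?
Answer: -1312/3 ≈ -437.33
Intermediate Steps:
U(r) = r²
d(z) = -8/3 + z/3
(-23 + d(-5))*U(-4) = (-23 + (-8/3 + (⅓)*(-5)))*(-4)² = (-23 + (-8/3 - 5/3))*16 = (-23 - 13/3)*16 = -82/3*16 = -1312/3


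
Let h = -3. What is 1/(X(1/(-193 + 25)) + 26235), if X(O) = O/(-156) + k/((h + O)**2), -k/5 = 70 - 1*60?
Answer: 267347808/7012390363897 ≈ 3.8125e-5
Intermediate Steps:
k = -50 (k = -5*(70 - 1*60) = -5*(70 - 60) = -5*10 = -50)
X(O) = -50/(-3 + O)**2 - O/156 (X(O) = O/(-156) - 50/(-3 + O)**2 = O*(-1/156) - 50/(-3 + O)**2 = -O/156 - 50/(-3 + O)**2 = -50/(-3 + O)**2 - O/156)
1/(X(1/(-193 + 25)) + 26235) = 1/((-50/(-3 + 1/(-193 + 25))**2 - 1/(156*(-193 + 25))) + 26235) = 1/((-50/(-3 + 1/(-168))**2 - 1/156/(-168)) + 26235) = 1/((-50/(-3 - 1/168)**2 - 1/156*(-1/168)) + 26235) = 1/((-50/(-505/168)**2 + 1/26208) + 26235) = 1/((-50*28224/255025 + 1/26208) + 26235) = 1/((-56448/10201 + 1/26208) + 26235) = 1/(-1479378983/267347808 + 26235) = 1/(7012390363897/267347808) = 267347808/7012390363897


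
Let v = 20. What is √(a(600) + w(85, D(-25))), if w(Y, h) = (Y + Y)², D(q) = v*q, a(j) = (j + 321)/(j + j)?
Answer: √11560307/20 ≈ 170.00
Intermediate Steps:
a(j) = (321 + j)/(2*j) (a(j) = (321 + j)/((2*j)) = (321 + j)*(1/(2*j)) = (321 + j)/(2*j))
D(q) = 20*q
w(Y, h) = 4*Y² (w(Y, h) = (2*Y)² = 4*Y²)
√(a(600) + w(85, D(-25))) = √((½)*(321 + 600)/600 + 4*85²) = √((½)*(1/600)*921 + 4*7225) = √(307/400 + 28900) = √(11560307/400) = √11560307/20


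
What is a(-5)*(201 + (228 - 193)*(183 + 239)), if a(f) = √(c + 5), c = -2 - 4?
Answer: 14971*I ≈ 14971.0*I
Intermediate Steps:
c = -6
a(f) = I (a(f) = √(-6 + 5) = √(-1) = I)
a(-5)*(201 + (228 - 193)*(183 + 239)) = I*(201 + (228 - 193)*(183 + 239)) = I*(201 + 35*422) = I*(201 + 14770) = I*14971 = 14971*I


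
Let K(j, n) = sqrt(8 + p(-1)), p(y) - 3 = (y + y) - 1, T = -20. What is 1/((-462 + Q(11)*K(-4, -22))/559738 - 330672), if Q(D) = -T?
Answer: -25900432441391931/8564547817637811154801 - 5597380*sqrt(2)/8564547817637811154801 ≈ -3.0241e-6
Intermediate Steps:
Q(D) = 20 (Q(D) = -1*(-20) = 20)
p(y) = 2 + 2*y (p(y) = 3 + ((y + y) - 1) = 3 + (2*y - 1) = 3 + (-1 + 2*y) = 2 + 2*y)
K(j, n) = 2*sqrt(2) (K(j, n) = sqrt(8 + (2 + 2*(-1))) = sqrt(8 + (2 - 2)) = sqrt(8 + 0) = sqrt(8) = 2*sqrt(2))
1/((-462 + Q(11)*K(-4, -22))/559738 - 330672) = 1/((-462 + 20*(2*sqrt(2)))/559738 - 330672) = 1/((-462 + 40*sqrt(2))*(1/559738) - 330672) = 1/((-231/279869 + 20*sqrt(2)/279869) - 330672) = 1/(-92544842199/279869 + 20*sqrt(2)/279869)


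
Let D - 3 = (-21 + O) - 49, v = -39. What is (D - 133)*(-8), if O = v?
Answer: 1912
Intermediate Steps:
O = -39
D = -106 (D = 3 + ((-21 - 39) - 49) = 3 + (-60 - 49) = 3 - 109 = -106)
(D - 133)*(-8) = (-106 - 133)*(-8) = -239*(-8) = 1912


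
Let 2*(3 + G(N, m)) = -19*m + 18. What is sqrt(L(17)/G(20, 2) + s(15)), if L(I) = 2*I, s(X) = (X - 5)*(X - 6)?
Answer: 4*sqrt(923)/13 ≈ 9.3480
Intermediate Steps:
G(N, m) = 6 - 19*m/2 (G(N, m) = -3 + (-19*m + 18)/2 = -3 + (18 - 19*m)/2 = -3 + (9 - 19*m/2) = 6 - 19*m/2)
s(X) = (-6 + X)*(-5 + X) (s(X) = (-5 + X)*(-6 + X) = (-6 + X)*(-5 + X))
sqrt(L(17)/G(20, 2) + s(15)) = sqrt((2*17)/(6 - 19/2*2) + (30 + 15**2 - 11*15)) = sqrt(34/(6 - 19) + (30 + 225 - 165)) = sqrt(34/(-13) + 90) = sqrt(34*(-1/13) + 90) = sqrt(-34/13 + 90) = sqrt(1136/13) = 4*sqrt(923)/13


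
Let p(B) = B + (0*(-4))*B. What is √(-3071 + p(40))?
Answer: I*√3031 ≈ 55.055*I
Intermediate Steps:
p(B) = B (p(B) = B + 0*B = B + 0 = B)
√(-3071 + p(40)) = √(-3071 + 40) = √(-3031) = I*√3031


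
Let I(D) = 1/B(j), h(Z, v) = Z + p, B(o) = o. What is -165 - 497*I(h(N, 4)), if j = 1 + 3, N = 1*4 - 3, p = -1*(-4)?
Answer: -1157/4 ≈ -289.25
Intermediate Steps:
p = 4
N = 1 (N = 4 - 3 = 1)
j = 4
h(Z, v) = 4 + Z (h(Z, v) = Z + 4 = 4 + Z)
I(D) = ¼ (I(D) = 1/4 = ¼)
-165 - 497*I(h(N, 4)) = -165 - 497*¼ = -165 - 497/4 = -1157/4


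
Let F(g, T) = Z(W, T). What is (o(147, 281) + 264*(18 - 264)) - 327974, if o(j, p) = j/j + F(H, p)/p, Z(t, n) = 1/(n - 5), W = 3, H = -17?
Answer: -30473070851/77556 ≈ -3.9292e+5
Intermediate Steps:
Z(t, n) = 1/(-5 + n)
F(g, T) = 1/(-5 + T)
o(j, p) = 1 + 1/(p*(-5 + p)) (o(j, p) = j/j + 1/((-5 + p)*p) = 1 + 1/(p*(-5 + p)))
(o(147, 281) + 264*(18 - 264)) - 327974 = ((1 + 281*(-5 + 281))/(281*(-5 + 281)) + 264*(18 - 264)) - 327974 = ((1/281)*(1 + 281*276)/276 + 264*(-246)) - 327974 = ((1/281)*(1/276)*(1 + 77556) - 64944) - 327974 = ((1/281)*(1/276)*77557 - 64944) - 327974 = (77557/77556 - 64944) - 327974 = -5036719307/77556 - 327974 = -30473070851/77556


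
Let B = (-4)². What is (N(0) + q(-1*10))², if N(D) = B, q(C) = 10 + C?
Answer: 256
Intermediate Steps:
B = 16
N(D) = 16
(N(0) + q(-1*10))² = (16 + (10 - 1*10))² = (16 + (10 - 10))² = (16 + 0)² = 16² = 256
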